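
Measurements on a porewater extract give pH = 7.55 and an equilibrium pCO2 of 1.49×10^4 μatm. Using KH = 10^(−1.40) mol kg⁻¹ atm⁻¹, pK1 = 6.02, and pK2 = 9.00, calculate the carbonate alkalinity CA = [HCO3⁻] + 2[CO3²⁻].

CA = 21.5 mmol/kg

[CO2*] = KH · pCO2 = 10^(−1.40) × 1.49×10^4×10^-6 = 5.932×10^-4 mol/kg
α₀ = 1/(1 + K1/[H⁺] + K1K2/[H⁺]²) = 1/(1 + 10^+1.53 + 10^+0.08) = 0.02771
DIC = [CO2*]/α₀ = 5.932×10^-4 / 0.02771 = 21.41 mmol/kg
CA = (α₁ + 2α₂)·DIC = (0.9390 + 2×0.03332) × 21.41 = 21.5 mmol/kg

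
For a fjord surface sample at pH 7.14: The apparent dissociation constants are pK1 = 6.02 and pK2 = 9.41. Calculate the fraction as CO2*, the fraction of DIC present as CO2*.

α₀ = 1 / (1 + K1/[H⁺] + K1K2/[H⁺]²) = 1 / (1 + 10^+1.12 + 10^-1.15)
   = 1 / (1 + 13.183 + 0.070795) = 1/14.253 = 0.07016

α₀ = 0.0702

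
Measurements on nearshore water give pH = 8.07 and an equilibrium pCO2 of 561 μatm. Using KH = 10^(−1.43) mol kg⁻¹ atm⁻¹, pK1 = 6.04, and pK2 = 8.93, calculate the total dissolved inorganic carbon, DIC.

[CO2*] = KH · pCO2 = 10^(−1.43) × 561×10^-6 = 2.084×10^-5 mol/kg
α₀ = 1/(1 + K1/[H⁺] + K1K2/[H⁺]²) = 1/(1 + 10^+2.03 + 10^+1.17) = 0.008134
DIC = [CO2*]/α₀ = 2.084×10^-5 / 0.008134 = 2.56 mmol/kg

DIC = 2.56 mmol/kg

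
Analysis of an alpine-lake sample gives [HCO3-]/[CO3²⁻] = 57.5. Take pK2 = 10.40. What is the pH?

pH = 8.64

From K2 = [H⁺][CO3²⁻]/[HCO3-]:  pH = pK2 − log₁₀([HCO3-]/[CO3²⁻])
log₁₀(57.5) = +1.760
pH = 10.40 − (+1.760) = 8.64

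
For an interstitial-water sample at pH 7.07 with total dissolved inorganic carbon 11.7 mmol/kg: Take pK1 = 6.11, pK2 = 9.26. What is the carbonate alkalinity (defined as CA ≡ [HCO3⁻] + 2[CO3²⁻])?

CA = [HCO3⁻] + 2[CO3²⁻] = (α₁ + 2α₂)·DIC
At pH 7.07: [H⁺]/K1 = 10^-0.96 = 0.10965, K2/[H⁺] = 10^-2.19 = 0.0064565
α₁ = 1/(1 + 0.10965 + 0.0064565) = 1/1.1161 = 0.8960; α₂ = α₁·K2/[H⁺] = 0.005785
α₁ + 2α₂ = 0.9075
CA = 0.9075 × 11.7 = 10.6 mmol/kg

CA = 10.6 mmol/kg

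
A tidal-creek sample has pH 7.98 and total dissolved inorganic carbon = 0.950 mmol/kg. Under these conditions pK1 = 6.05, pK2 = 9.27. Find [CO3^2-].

[CO3²⁻] = 0.0458 mmol/kg

α₂ = 1 / (1 + [H⁺]/K2 + [H⁺]²/(K1K2)) = 1 / (1 + 10^+1.29 + 10^-0.64)
   = 1 / (1 + 19.498 + 0.22909) = 1/20.728 = 0.04825
[CO3²⁻] = α₂ × DIC = 0.04825 × 0.950 = 0.0458 mmol/kg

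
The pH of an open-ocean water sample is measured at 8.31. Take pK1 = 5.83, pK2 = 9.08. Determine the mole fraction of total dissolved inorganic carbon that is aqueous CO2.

α₀ = 1 / (1 + K1/[H⁺] + K1K2/[H⁺]²) = 1 / (1 + 10^+2.48 + 10^+1.71)
   = 1 / (1 + 302.00 + 51.286) = 1/354.28 = 0.002823

α₀ = 0.00282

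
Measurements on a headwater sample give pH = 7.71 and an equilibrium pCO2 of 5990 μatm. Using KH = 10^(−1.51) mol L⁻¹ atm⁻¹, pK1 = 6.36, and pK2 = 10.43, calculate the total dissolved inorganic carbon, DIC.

DIC = 4.34 mmol/L

[CO2*] = KH · pCO2 = 10^(−1.51) × 5990×10^-6 = 1.851×10^-4 mol/L
α₀ = 1/(1 + K1/[H⁺] + K1K2/[H⁺]²) = 1/(1 + 10^+1.35 + 10^-1.37) = 0.04268
DIC = [CO2*]/α₀ = 1.851×10^-4 / 0.04268 = 4.34 mmol/L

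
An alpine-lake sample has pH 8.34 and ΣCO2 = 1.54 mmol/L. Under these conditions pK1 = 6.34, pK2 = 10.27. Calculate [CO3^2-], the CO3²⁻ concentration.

α₂ = 1 / (1 + [H⁺]/K2 + [H⁺]²/(K1K2)) = 1 / (1 + 10^+1.93 + 10^-0.07)
   = 1 / (1 + 85.114 + 0.85114) = 1/86.965 = 0.01150
[CO3²⁻] = α₂ × DIC = 0.01150 × 1.54 = 0.0177 mmol/L = 17.7 μmol/L

[CO3²⁻] = 17.7 μmol/L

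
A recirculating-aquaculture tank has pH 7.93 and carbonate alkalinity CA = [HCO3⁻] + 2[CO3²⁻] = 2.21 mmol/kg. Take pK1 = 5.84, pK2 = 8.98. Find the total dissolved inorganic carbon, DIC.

CA = [HCO3⁻] + 2[CO3²⁻] = (α₁ + 2α₂)·DIC
At pH 7.93: [H⁺]/K1 = 10^-2.09 = 0.0081283, K2/[H⁺] = 10^-1.05 = 0.089125
α₁ = 1/(1 + 0.0081283 + 0.089125) = 1/1.0973 = 0.9114; α₂ = α₁·K2/[H⁺] = 0.08123
α₁ + 2α₂ = 1.0738
DIC = CA / (α₁ + 2α₂) = 2.21 / 1.0738 = 2.06 mmol/kg

DIC = 2.06 mmol/kg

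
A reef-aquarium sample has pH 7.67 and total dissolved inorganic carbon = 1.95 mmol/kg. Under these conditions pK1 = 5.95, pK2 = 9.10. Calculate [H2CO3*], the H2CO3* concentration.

α₀ = 1 / (1 + K1/[H⁺] + K1K2/[H⁺]²) = 1 / (1 + 10^+1.72 + 10^+0.29)
   = 1 / (1 + 52.481 + 1.9498) = 1/55.431 = 0.01804
[CO2*] = α₀ × DIC = 0.01804 × 1.95 = 0.0352 mmol/kg

[CO2*] = 0.0352 mmol/kg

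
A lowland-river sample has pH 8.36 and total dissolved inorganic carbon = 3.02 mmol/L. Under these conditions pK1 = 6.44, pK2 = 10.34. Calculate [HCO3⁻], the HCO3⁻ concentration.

[HCO3⁻] = 2.95 mmol/L

α₁ = 1 / (1 + [H⁺]/K1 + K2/[H⁺]) = 1 / (1 + 10^-1.92 + 10^-1.98)
   = 1 / (1 + 0.012023 + 0.010471) = 1/1.0225 = 0.9780
[HCO3⁻] = α₁ × DIC = 0.9780 × 3.02 = 2.95 mmol/L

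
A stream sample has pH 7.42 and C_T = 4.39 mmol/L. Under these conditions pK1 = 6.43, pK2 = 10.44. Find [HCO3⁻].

α₁ = 1 / (1 + [H⁺]/K1 + K2/[H⁺]) = 1 / (1 + 10^-0.99 + 10^-3.02)
   = 1 / (1 + 0.10233 + 0.00095499) = 1/1.1033 = 0.9064
[HCO3⁻] = α₁ × DIC = 0.9064 × 4.39 = 3.98 mmol/L

[HCO3⁻] = 3.98 mmol/L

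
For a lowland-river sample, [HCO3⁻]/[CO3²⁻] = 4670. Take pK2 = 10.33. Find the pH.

From K2 = [H⁺][CO3²⁻]/[HCO3⁻]:  pH = pK2 − log₁₀([HCO3⁻]/[CO3²⁻])
log₁₀(4670) = +3.669
pH = 10.33 − (+3.669) = 6.66

pH = 6.66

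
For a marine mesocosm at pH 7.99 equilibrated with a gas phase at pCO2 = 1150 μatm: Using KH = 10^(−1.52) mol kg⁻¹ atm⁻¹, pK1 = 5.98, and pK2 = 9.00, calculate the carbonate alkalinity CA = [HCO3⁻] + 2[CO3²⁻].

CA = 4.25 mmol/kg

[CO2*] = KH · pCO2 = 10^(−1.52) × 1150×10^-6 = 3.473×10^-5 mol/kg
α₀ = 1/(1 + K1/[H⁺] + K1K2/[H⁺]²) = 1/(1 + 10^+2.01 + 10^+1.00) = 0.008824
DIC = [CO2*]/α₀ = 3.473×10^-5 / 0.008824 = 3.936 mmol/kg
CA = (α₁ + 2α₂)·DIC = (0.9029 + 2×0.08824) × 3.936 = 4.25 mmol/kg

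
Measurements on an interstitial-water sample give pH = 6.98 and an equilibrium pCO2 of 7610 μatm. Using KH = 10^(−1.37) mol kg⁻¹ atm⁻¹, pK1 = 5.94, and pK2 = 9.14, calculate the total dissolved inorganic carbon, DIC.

[CO2*] = KH · pCO2 = 10^(−1.37) × 7610×10^-6 = 3.246×10^-4 mol/kg
α₀ = 1/(1 + K1/[H⁺] + K1K2/[H⁺]²) = 1/(1 + 10^+1.04 + 10^-1.12) = 0.08305
DIC = [CO2*]/α₀ = 3.246×10^-4 / 0.08305 = 3.91 mmol/kg

DIC = 3.91 mmol/kg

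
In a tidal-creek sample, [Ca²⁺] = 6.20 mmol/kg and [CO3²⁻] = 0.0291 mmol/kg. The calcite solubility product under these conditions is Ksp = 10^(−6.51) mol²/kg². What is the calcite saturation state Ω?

Ksp = 10^(−6.51) = 3.090×10^-7
Ω = [Ca²⁺][CO3²⁻]/Ksp = (6.20×10^-3)(0.0291×10^-3) / 3.090×10^-7 = 0.584

Ω = 0.584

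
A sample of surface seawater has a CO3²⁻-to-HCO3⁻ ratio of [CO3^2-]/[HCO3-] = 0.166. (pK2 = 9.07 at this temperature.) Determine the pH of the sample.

pH = 8.29

From K2 = [H⁺][CO3^2-]/[HCO3-]:  pH = pK2 + log₁₀([CO3^2-]/[HCO3-])
log₁₀(0.166) = -0.780
pH = 9.07 + (-0.780) = 8.29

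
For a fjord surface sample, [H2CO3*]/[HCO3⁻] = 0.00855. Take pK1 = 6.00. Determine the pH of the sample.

From K1 = [H⁺][HCO3⁻]/[H2CO3*]:  pH = pK1 − log₁₀([H2CO3*]/[HCO3⁻])
log₁₀(0.00855) = -2.068
pH = 6.00 − (-2.068) = 8.07

pH = 8.07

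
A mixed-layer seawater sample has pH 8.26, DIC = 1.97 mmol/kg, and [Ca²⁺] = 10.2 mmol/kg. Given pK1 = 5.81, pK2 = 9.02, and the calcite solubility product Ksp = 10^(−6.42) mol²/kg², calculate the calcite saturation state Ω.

α₂ = 1 / (1 + [H⁺]/K2 + [H⁺]²/(K1K2)) = 1 / (1 + 10^+0.76 + 10^-1.69)
   = 1 / (1 + 5.7544 + 0.020417) = 1/6.7748 = 0.1476
[CO3²⁻] = α₂ × DIC = 0.1476 × 1.97 = 0.2908 mmol/kg
Ksp = 10^(−6.42) = 3.802×10^-7
Ω = [Ca²⁺][CO3²⁻]/Ksp = (10.2×10^-3)(2.908×10^-4) / 3.802×10^-7 = 7.80

Ω = 7.80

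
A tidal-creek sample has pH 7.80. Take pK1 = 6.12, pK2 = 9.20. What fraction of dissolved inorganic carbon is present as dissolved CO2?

α₀ = 0.0197

α₀ = 1 / (1 + K1/[H⁺] + K1K2/[H⁺]²) = 1 / (1 + 10^+1.68 + 10^+0.28)
   = 1 / (1 + 47.863 + 1.9055) = 1/50.768 = 0.01970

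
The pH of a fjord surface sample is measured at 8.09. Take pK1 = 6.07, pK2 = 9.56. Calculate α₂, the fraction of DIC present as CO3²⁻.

α₂ = 0.0325

α₂ = 1 / (1 + [H⁺]/K2 + [H⁺]²/(K1K2)) = 1 / (1 + 10^+1.47 + 10^-0.55)
   = 1 / (1 + 29.512 + 0.28184) = 1/30.794 = 0.03247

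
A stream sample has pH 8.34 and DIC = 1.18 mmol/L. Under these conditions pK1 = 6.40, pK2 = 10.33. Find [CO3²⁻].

α₂ = 1 / (1 + [H⁺]/K2 + [H⁺]²/(K1K2)) = 1 / (1 + 10^+1.99 + 10^+0.05)
   = 1 / (1 + 97.724 + 1.1220) = 1/99.846 = 0.01002
[CO3²⁻] = α₂ × DIC = 0.01002 × 1.18 = 0.0118 mmol/L = 11.8 μmol/L

[CO3²⁻] = 11.8 μmol/L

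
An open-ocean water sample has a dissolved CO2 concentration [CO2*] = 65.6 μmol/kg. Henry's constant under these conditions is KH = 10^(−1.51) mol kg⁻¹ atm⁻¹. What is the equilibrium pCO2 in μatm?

KH = 10^(−1.51) = 3.090×10^-2 mol kg⁻¹ atm⁻¹
pCO2 = [CO2*]/KH = 65.6×10^-6 / 3.090×10^-2 = 2.12×10^-3 atm = 2120 μatm

pCO2 = 2120 μatm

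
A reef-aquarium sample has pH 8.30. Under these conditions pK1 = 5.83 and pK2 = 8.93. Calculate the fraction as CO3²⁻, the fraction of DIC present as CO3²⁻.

α₂ = 0.189

α₂ = 1 / (1 + [H⁺]/K2 + [H⁺]²/(K1K2)) = 1 / (1 + 10^+0.63 + 10^-1.84)
   = 1 / (1 + 4.2658 + 0.014454) = 1/5.2802 = 0.1894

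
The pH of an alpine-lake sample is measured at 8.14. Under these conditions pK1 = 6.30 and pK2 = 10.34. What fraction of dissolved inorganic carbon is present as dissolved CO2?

α₀ = 1 / (1 + K1/[H⁺] + K1K2/[H⁺]²) = 1 / (1 + 10^+1.84 + 10^-0.36)
   = 1 / (1 + 69.183 + 0.43652) = 1/70.620 = 0.01416

α₀ = 0.0142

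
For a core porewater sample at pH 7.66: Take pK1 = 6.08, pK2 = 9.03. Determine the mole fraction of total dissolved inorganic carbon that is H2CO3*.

α₀ = 1 / (1 + K1/[H⁺] + K1K2/[H⁺]²) = 1 / (1 + 10^+1.58 + 10^+0.21)
   = 1 / (1 + 38.019 + 1.6218) = 1/40.641 = 0.02461

α₀ = 0.0246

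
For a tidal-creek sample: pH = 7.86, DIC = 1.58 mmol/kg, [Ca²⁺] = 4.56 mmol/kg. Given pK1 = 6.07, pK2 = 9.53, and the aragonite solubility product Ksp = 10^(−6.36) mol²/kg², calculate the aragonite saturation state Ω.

Ω = 0.340

α₂ = 1 / (1 + [H⁺]/K2 + [H⁺]²/(K1K2)) = 1 / (1 + 10^+1.67 + 10^-0.12)
   = 1 / (1 + 46.774 + 0.75858) = 1/48.532 = 0.02060
[CO3²⁻] = α₂ × DIC = 0.02060 × 1.58 = 0.03256 mmol/kg
Ksp = 10^(−6.36) = 4.365×10^-7
Ω = [Ca²⁺][CO3²⁻]/Ksp = (4.56×10^-3)(3.256×10^-5) / 4.365×10^-7 = 0.340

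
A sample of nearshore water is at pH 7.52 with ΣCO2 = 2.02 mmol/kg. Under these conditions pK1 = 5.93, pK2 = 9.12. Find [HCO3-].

α₁ = 1 / (1 + [H⁺]/K1 + K2/[H⁺]) = 1 / (1 + 10^-1.59 + 10^-1.60)
   = 1 / (1 + 0.025704 + 0.025119) = 1/1.0508 = 0.9516
[HCO3⁻] = α₁ × DIC = 0.9516 × 2.02 = 1.92 mmol/kg

[HCO3⁻] = 1.92 mmol/kg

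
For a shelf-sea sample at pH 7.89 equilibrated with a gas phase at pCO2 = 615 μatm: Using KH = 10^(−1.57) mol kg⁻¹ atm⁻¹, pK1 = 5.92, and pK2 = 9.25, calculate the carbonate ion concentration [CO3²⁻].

[CO3²⁻] = 0.0674 mmol/kg

[CO2*] = KH · pCO2 = 10^(−1.57) × 615×10^-6 = 1.655×10^-5 mol/kg
α₀ = 1/(1 + K1/[H⁺] + K1K2/[H⁺]²) = 1/(1 + 10^+1.97 + 10^+0.61) = 0.01016
DIC = [CO2*]/α₀ = 1.655×10^-5 / 0.01016 = 1.629 mmol/kg
[CO3²⁻] = α₂·DIC; α₂ = 0.04140, so [CO3²⁻] = 0.04140 × 1.629 = 0.0674 mmol/kg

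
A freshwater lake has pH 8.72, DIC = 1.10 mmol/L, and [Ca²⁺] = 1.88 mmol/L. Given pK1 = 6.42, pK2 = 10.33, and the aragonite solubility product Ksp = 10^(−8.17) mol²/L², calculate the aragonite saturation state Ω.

Ω = 7.29

α₂ = 1 / (1 + [H⁺]/K2 + [H⁺]²/(K1K2)) = 1 / (1 + 10^+1.61 + 10^-0.69)
   = 1 / (1 + 40.738 + 0.20417) = 1/41.942 = 0.02384
[CO3²⁻] = α₂ × DIC = 0.02384 × 1.10 = 0.02623 mmol/L
Ksp = 10^(−8.17) = 6.761×10^-9
Ω = [Ca²⁺][CO3²⁻]/Ksp = (1.88×10^-3)(2.623×10^-5) / 6.761×10^-9 = 7.29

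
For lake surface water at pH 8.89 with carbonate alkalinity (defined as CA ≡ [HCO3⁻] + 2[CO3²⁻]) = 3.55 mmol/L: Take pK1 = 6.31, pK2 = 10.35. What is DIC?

CA = [HCO3⁻] + 2[CO3²⁻] = (α₁ + 2α₂)·DIC
At pH 8.89: [H⁺]/K1 = 10^-2.58 = 0.0026303, K2/[H⁺] = 10^-1.46 = 0.034674
α₁ = 1/(1 + 0.0026303 + 0.034674) = 1/1.0373 = 0.9640; α₂ = α₁·K2/[H⁺] = 0.03343
α₁ + 2α₂ = 1.0309
DIC = CA / (α₁ + 2α₂) = 3.55 / 1.0309 = 3.44 mmol/L

DIC = 3.44 mmol/L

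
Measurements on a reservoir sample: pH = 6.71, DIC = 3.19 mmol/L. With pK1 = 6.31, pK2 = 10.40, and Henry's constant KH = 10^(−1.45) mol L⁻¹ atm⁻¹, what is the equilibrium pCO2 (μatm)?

pCO2 = 2.56×10^4 μatm

α₀ = 1 / (1 + K1/[H⁺] + K1K2/[H⁺]²) = 1 / (1 + 10^+0.40 + 10^-3.29)
   = 1 / (1 + 2.5119 + 0.00051286) = 1/3.5124 = 0.2847
[CO2*] = α₀ × DIC = 0.2847 × 3.19 = 0.9082 mmol/L
pCO2 = [CO2*]/KH = 9.082×10^-4 / 3.548×10^-2 = 2.56×10^4 μatm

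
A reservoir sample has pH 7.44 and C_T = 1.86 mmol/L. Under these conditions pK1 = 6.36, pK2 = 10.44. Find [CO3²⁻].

[CO3²⁻] = 1.72 μmol/L

α₂ = 1 / (1 + [H⁺]/K2 + [H⁺]²/(K1K2)) = 1 / (1 + 10^+3.00 + 10^+1.92)
   = 1 / (1 + 1000.0 + 83.176) = 1/1084.2 = 0.0009224
[CO3²⁻] = α₂ × DIC = 0.0009224 × 1.86 = 0.00172 mmol/L = 1.72 μmol/L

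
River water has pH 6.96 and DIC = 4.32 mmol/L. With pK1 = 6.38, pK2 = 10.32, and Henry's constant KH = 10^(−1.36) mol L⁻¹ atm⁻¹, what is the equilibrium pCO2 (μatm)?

pCO2 = 2.06×10^4 μatm

α₀ = 1 / (1 + K1/[H⁺] + K1K2/[H⁺]²) = 1 / (1 + 10^+0.58 + 10^-2.78)
   = 1 / (1 + 3.8019 + 0.0016596) = 1/4.8036 = 0.2082
[CO2*] = α₀ × DIC = 0.2082 × 4.32 = 0.8993 mmol/L
pCO2 = [CO2*]/KH = 8.993×10^-4 / 4.365×10^-2 = 2.06×10^4 μatm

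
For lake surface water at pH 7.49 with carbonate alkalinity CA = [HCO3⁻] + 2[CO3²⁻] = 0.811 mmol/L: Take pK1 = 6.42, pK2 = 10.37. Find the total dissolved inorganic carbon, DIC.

CA = [HCO3⁻] + 2[CO3²⁻] = (α₁ + 2α₂)·DIC
At pH 7.49: [H⁺]/K1 = 10^-1.07 = 0.085114, K2/[H⁺] = 10^-2.88 = 0.0013183
α₁ = 1/(1 + 0.085114 + 0.0013183) = 1/1.0864 = 0.9204; α₂ = α₁·K2/[H⁺] = 0.001213
α₁ + 2α₂ = 0.9229
DIC = CA / (α₁ + 2α₂) = 0.811 / 0.9229 = 0.879 mmol/L

DIC = 0.879 mmol/L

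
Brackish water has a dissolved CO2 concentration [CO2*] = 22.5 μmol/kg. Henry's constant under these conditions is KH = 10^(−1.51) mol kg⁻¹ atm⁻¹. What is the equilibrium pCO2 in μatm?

KH = 10^(−1.51) = 3.090×10^-2 mol kg⁻¹ atm⁻¹
pCO2 = [CO2*]/KH = 22.5×10^-6 / 3.090×10^-2 = 7.28×10^-4 atm = 728 μatm

pCO2 = 728 μatm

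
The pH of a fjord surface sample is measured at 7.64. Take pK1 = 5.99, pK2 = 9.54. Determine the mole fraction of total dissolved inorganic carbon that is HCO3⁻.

α₁ = 1 / (1 + [H⁺]/K1 + K2/[H⁺]) = 1 / (1 + 10^-1.65 + 10^-1.90)
   = 1 / (1 + 0.022387 + 0.012589) = 1/1.0350 = 0.9662

α₁ = 0.966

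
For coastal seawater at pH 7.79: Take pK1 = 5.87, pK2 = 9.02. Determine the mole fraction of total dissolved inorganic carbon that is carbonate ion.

α₂ = 0.0550

α₂ = 1 / (1 + [H⁺]/K2 + [H⁺]²/(K1K2)) = 1 / (1 + 10^+1.23 + 10^-0.69)
   = 1 / (1 + 16.982 + 0.20417) = 1/18.187 = 0.05499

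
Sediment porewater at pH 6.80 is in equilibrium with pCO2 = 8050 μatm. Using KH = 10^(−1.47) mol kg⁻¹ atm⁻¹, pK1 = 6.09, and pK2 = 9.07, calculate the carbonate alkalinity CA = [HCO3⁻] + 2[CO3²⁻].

[CO2*] = KH · pCO2 = 10^(−1.47) × 8050×10^-6 = 2.728×10^-4 mol/kg
α₀ = 1/(1 + K1/[H⁺] + K1K2/[H⁺]²) = 1/(1 + 10^+0.71 + 10^-1.56) = 0.1624
DIC = [CO2*]/α₀ = 2.728×10^-4 / 0.1624 = 1.679 mmol/kg
CA = (α₁ + 2α₂)·DIC = (0.8331 + 2×0.004474) × 1.679 = 1.41 mmol/kg

CA = 1.41 mmol/kg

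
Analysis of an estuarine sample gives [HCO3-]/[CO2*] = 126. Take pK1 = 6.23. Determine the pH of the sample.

From K1 = [H⁺][HCO3-]/[CO2*]:  pH = pK1 + log₁₀([HCO3-]/[CO2*])
log₁₀(126) = +2.100
pH = 6.23 + (+2.100) = 8.33

pH = 8.33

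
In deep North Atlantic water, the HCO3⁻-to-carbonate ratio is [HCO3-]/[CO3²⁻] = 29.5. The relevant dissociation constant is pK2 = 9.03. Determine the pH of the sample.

From K2 = [H⁺][CO3²⁻]/[HCO3-]:  pH = pK2 − log₁₀([HCO3-]/[CO3²⁻])
log₁₀(29.5) = +1.470
pH = 9.03 − (+1.470) = 7.56

pH = 7.56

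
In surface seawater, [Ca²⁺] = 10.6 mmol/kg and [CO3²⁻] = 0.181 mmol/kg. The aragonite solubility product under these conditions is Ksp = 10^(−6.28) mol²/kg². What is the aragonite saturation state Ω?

Ksp = 10^(−6.28) = 5.248×10^-7
Ω = [Ca²⁺][CO3²⁻]/Ksp = (10.6×10^-3)(0.181×10^-3) / 5.248×10^-7 = 3.66

Ω = 3.66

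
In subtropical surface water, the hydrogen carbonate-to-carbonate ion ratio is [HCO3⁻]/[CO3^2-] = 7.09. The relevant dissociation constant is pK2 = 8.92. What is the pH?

pH = 8.07

From K2 = [H⁺][CO3^2-]/[HCO3⁻]:  pH = pK2 − log₁₀([HCO3⁻]/[CO3^2-])
log₁₀(7.09) = +0.851
pH = 8.92 − (+0.851) = 8.07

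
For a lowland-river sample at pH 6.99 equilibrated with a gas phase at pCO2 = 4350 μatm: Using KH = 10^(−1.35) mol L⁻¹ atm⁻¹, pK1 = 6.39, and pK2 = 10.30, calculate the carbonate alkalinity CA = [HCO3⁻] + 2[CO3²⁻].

CA = 0.774 mmol/L

[CO2*] = KH · pCO2 = 10^(−1.35) × 4350×10^-6 = 1.943×10^-4 mol/L
α₀ = 1/(1 + K1/[H⁺] + K1K2/[H⁺]²) = 1/(1 + 10^+0.60 + 10^-2.71) = 0.2007
DIC = [CO2*]/α₀ = 1.943×10^-4 / 0.2007 = 0.9682 mmol/L
CA = (α₁ + 2α₂)·DIC = (0.7989 + 2×0.0003913) × 0.9682 = 0.774 mmol/L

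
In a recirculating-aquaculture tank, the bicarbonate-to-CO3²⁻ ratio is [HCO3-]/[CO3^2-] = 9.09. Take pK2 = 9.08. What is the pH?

From K2 = [H⁺][CO3^2-]/[HCO3-]:  pH = pK2 − log₁₀([HCO3-]/[CO3^2-])
log₁₀(9.09) = +0.959
pH = 9.08 − (+0.959) = 8.12

pH = 8.12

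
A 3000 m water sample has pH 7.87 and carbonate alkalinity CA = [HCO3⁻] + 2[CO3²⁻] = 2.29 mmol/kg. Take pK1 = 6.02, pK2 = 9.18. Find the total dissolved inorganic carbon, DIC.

CA = [HCO3⁻] + 2[CO3²⁻] = (α₁ + 2α₂)·DIC
At pH 7.87: [H⁺]/K1 = 10^-1.85 = 0.014125, K2/[H⁺] = 10^-1.31 = 0.048978
α₁ = 1/(1 + 0.014125 + 0.048978) = 1/1.0631 = 0.9406; α₂ = α₁·K2/[H⁺] = 0.04607
α₁ + 2α₂ = 1.0328
DIC = CA / (α₁ + 2α₂) = 2.29 / 1.0328 = 2.22 mmol/kg

DIC = 2.22 mmol/kg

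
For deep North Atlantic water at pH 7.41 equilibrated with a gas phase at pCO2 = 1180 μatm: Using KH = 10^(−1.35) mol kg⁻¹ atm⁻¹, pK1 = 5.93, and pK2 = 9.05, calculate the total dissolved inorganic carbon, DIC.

DIC = 1.68 mmol/kg

[CO2*] = KH · pCO2 = 10^(−1.35) × 1180×10^-6 = 5.271×10^-5 mol/kg
α₀ = 1/(1 + K1/[H⁺] + K1K2/[H⁺]²) = 1/(1 + 10^+1.48 + 10^-0.16) = 0.03136
DIC = [CO2*]/α₀ = 5.271×10^-5 / 0.03136 = 1.68 mmol/kg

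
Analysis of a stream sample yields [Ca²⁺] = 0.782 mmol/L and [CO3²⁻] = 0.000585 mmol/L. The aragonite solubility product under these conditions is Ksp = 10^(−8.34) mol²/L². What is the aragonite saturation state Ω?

Ω = 0.100

Ksp = 10^(−8.34) = 4.571×10^-9
Ω = [Ca²⁺][CO3²⁻]/Ksp = (0.782×10^-3)(0.000585×10^-3) / 4.571×10^-9 = 0.100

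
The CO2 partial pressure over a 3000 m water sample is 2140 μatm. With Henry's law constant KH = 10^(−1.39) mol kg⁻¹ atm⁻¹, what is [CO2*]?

KH = 10^(−1.39) = 4.074×10^-2 mol kg⁻¹ atm⁻¹
[CO2*] = KH · pCO2 = 4.074×10^-2 × 2140×10^-6 atm = 8.72×10^-5 mol/kg

[CO2*] = 87.2 μmol/kg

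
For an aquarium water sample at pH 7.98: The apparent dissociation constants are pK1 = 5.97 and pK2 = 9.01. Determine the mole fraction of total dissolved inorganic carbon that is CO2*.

α₀ = 0.00886

α₀ = 1 / (1 + K1/[H⁺] + K1K2/[H⁺]²) = 1 / (1 + 10^+2.01 + 10^+0.98)
   = 1 / (1 + 102.33 + 9.5499) = 1/112.88 = 0.008859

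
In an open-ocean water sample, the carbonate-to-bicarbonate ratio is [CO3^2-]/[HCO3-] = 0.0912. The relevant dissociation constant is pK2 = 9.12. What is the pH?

pH = 8.08

From K2 = [H⁺][CO3^2-]/[HCO3-]:  pH = pK2 + log₁₀([CO3^2-]/[HCO3-])
log₁₀(0.0912) = -1.040
pH = 9.12 + (-1.040) = 8.08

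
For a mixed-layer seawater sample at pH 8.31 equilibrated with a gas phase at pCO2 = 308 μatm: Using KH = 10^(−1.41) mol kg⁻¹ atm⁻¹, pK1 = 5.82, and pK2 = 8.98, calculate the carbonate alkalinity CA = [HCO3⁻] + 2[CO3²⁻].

[CO2*] = KH · pCO2 = 10^(−1.41) × 308×10^-6 = 1.198×10^-5 mol/kg
α₀ = 1/(1 + K1/[H⁺] + K1K2/[H⁺]²) = 1/(1 + 10^+2.49 + 10^+1.82) = 0.002659
DIC = [CO2*]/α₀ = 1.198×10^-5 / 0.002659 = 4.507 mmol/kg
CA = (α₁ + 2α₂)·DIC = (0.8217 + 2×0.1757) × 4.507 = 5.29 mmol/kg

CA = 5.29 mmol/kg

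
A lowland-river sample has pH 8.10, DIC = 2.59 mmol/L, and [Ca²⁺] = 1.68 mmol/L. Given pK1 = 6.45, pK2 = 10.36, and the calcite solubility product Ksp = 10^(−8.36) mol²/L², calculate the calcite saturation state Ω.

α₂ = 1 / (1 + [H⁺]/K2 + [H⁺]²/(K1K2)) = 1 / (1 + 10^+2.26 + 10^+0.61)
   = 1 / (1 + 181.97 + 4.0738) = 1/187.04 = 0.005346
[CO3²⁻] = α₂ × DIC = 0.005346 × 2.59 = 0.01385 mmol/L = 13.85 μmol/L
Ksp = 10^(−8.36) = 4.365×10^-9
Ω = [Ca²⁺][CO3²⁻]/Ksp = (1.68×10^-3)(1.385×10^-5) / 4.365×10^-9 = 5.33

Ω = 5.33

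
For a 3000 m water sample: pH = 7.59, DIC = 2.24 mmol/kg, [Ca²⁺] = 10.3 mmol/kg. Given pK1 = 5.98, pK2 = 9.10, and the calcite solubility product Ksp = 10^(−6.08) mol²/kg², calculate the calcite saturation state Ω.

Ω = 0.812

α₂ = 1 / (1 + [H⁺]/K2 + [H⁺]²/(K1K2)) = 1 / (1 + 10^+1.51 + 10^-0.10)
   = 1 / (1 + 32.359 + 0.79433) = 1/34.154 = 0.02928
[CO3²⁻] = α₂ × DIC = 0.02928 × 2.24 = 0.06559 mmol/kg
Ksp = 10^(−6.08) = 8.318×10^-7
Ω = [Ca²⁺][CO3²⁻]/Ksp = (10.3×10^-3)(6.559×10^-5) / 8.318×10^-7 = 0.812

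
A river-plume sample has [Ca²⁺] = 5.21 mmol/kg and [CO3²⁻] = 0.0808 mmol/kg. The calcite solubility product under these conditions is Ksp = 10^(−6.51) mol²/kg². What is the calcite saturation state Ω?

Ksp = 10^(−6.51) = 3.090×10^-7
Ω = [Ca²⁺][CO3²⁻]/Ksp = (5.21×10^-3)(0.0808×10^-3) / 3.090×10^-7 = 1.36

Ω = 1.36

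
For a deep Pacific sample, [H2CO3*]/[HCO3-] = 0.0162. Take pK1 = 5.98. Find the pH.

pH = 7.77

From K1 = [H⁺][HCO3-]/[H2CO3*]:  pH = pK1 − log₁₀([H2CO3*]/[HCO3-])
log₁₀(0.0162) = -1.790
pH = 5.98 − (-1.790) = 7.77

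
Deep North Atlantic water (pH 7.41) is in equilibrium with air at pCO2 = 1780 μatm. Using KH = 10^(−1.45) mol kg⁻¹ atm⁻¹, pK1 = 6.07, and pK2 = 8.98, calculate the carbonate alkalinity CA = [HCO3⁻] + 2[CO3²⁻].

CA = 1.46 mmol/kg

[CO2*] = KH · pCO2 = 10^(−1.45) × 1780×10^-6 = 6.316×10^-5 mol/kg
α₀ = 1/(1 + K1/[H⁺] + K1K2/[H⁺]²) = 1/(1 + 10^+1.34 + 10^-0.23) = 0.04261
DIC = [CO2*]/α₀ = 6.316×10^-5 / 0.04261 = 1.482 mmol/kg
CA = (α₁ + 2α₂)·DIC = (0.9323 + 2×0.02509) × 1.482 = 1.46 mmol/kg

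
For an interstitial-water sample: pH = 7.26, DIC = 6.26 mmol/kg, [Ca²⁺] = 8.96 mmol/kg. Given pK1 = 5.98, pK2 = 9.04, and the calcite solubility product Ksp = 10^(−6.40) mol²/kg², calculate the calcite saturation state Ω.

α₂ = 1 / (1 + [H⁺]/K2 + [H⁺]²/(K1K2)) = 1 / (1 + 10^+1.78 + 10^+0.50)
   = 1 / (1 + 60.256 + 3.1623) = 1/64.418 = 0.01552
[CO3²⁻] = α₂ × DIC = 0.01552 × 6.26 = 0.09718 mmol/kg
Ksp = 10^(−6.40) = 3.981×10^-7
Ω = [Ca²⁺][CO3²⁻]/Ksp = (8.96×10^-3)(9.718×10^-5) / 3.981×10^-7 = 2.19

Ω = 2.19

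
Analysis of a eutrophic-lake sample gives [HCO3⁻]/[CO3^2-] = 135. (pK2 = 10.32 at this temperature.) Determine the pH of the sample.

pH = 8.19

From K2 = [H⁺][CO3^2-]/[HCO3⁻]:  pH = pK2 − log₁₀([HCO3⁻]/[CO3^2-])
log₁₀(135) = +2.130
pH = 10.32 − (+2.130) = 8.19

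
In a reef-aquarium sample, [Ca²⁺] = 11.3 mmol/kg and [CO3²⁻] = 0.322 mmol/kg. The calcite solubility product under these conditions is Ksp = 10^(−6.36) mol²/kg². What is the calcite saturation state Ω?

Ω = 8.34

Ksp = 10^(−6.36) = 4.365×10^-7
Ω = [Ca²⁺][CO3²⁻]/Ksp = (11.3×10^-3)(0.322×10^-3) / 4.365×10^-7 = 8.34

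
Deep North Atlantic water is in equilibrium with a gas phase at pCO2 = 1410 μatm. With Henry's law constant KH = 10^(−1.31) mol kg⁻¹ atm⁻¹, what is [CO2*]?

[CO2*] = 69.1 μmol/kg

KH = 10^(−1.31) = 4.898×10^-2 mol kg⁻¹ atm⁻¹
[CO2*] = KH · pCO2 = 4.898×10^-2 × 1410×10^-6 atm = 6.91×10^-5 mol/kg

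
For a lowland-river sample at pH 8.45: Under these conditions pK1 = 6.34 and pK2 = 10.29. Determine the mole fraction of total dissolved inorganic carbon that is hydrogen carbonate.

α₁ = 1 / (1 + [H⁺]/K1 + K2/[H⁺]) = 1 / (1 + 10^-2.11 + 10^-1.84)
   = 1 / (1 + 0.0077625 + 0.014454) = 1/1.0222 = 0.9783

α₁ = 0.978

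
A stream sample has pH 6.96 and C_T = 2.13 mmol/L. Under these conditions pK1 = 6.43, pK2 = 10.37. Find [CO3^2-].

α₂ = 1 / (1 + [H⁺]/K2 + [H⁺]²/(K1K2)) = 1 / (1 + 10^+3.41 + 10^+2.88)
   = 1 / (1 + 2570.4 + 758.58) = 1/3330.0 = 0.0003003
[CO3²⁻] = α₂ × DIC = 0.0003003 × 2.13 = 0.000640 mmol/L = 0.640 μmol/L

[CO3²⁻] = 0.640 μmol/L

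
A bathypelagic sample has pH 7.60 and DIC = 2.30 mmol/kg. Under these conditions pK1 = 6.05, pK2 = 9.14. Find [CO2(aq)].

α₀ = 1 / (1 + K1/[H⁺] + K1K2/[H⁺]²) = 1 / (1 + 10^+1.55 + 10^+0.01)
   = 1 / (1 + 35.481 + 1.0233) = 1/37.505 = 0.02666
[CO2*] = α₀ × DIC = 0.02666 × 2.30 = 0.0613 mmol/kg

[CO2*] = 0.0613 mmol/kg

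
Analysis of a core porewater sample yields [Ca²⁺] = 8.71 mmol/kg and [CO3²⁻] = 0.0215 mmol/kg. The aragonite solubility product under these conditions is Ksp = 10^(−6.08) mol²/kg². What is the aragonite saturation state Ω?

Ω = 0.225

Ksp = 10^(−6.08) = 8.318×10^-7
Ω = [Ca²⁺][CO3²⁻]/Ksp = (8.71×10^-3)(0.0215×10^-3) / 8.318×10^-7 = 0.225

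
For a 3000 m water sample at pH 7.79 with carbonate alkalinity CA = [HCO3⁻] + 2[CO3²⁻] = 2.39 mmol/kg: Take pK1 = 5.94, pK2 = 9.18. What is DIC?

DIC = 2.33 mmol/kg

CA = [HCO3⁻] + 2[CO3²⁻] = (α₁ + 2α₂)·DIC
At pH 7.79: [H⁺]/K1 = 10^-1.85 = 0.014125, K2/[H⁺] = 10^-1.39 = 0.040738
α₁ = 1/(1 + 0.014125 + 0.040738) = 1/1.0549 = 0.9480; α₂ = α₁·K2/[H⁺] = 0.03862
α₁ + 2α₂ = 1.0252
DIC = CA / (α₁ + 2α₂) = 2.39 / 1.0252 = 2.33 mmol/kg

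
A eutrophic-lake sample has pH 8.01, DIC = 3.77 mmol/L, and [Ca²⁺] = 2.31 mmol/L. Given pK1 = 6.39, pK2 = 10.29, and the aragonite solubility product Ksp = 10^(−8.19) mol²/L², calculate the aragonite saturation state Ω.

Ω = 6.88

α₂ = 1 / (1 + [H⁺]/K2 + [H⁺]²/(K1K2)) = 1 / (1 + 10^+2.28 + 10^+0.66)
   = 1 / (1 + 190.55 + 4.5709) = 1/196.12 = 0.005099
[CO3²⁻] = α₂ × DIC = 0.005099 × 3.77 = 0.01922 mmol/L = 19.22 μmol/L
Ksp = 10^(−8.19) = 6.457×10^-9
Ω = [Ca²⁺][CO3²⁻]/Ksp = (2.31×10^-3)(1.922×10^-5) / 6.457×10^-9 = 6.88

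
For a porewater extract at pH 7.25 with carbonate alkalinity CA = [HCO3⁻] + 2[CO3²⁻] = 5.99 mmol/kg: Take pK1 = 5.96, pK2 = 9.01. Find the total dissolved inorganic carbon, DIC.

DIC = 6.19 mmol/kg

CA = [HCO3⁻] + 2[CO3²⁻] = (α₁ + 2α₂)·DIC
At pH 7.25: [H⁺]/K1 = 10^-1.29 = 0.051286, K2/[H⁺] = 10^-1.76 = 0.017378
α₁ = 1/(1 + 0.051286 + 0.017378) = 1/1.0687 = 0.9357; α₂ = α₁·K2/[H⁺] = 0.01626
α₁ + 2α₂ = 0.9683
DIC = CA / (α₁ + 2α₂) = 5.99 / 0.9683 = 6.19 mmol/kg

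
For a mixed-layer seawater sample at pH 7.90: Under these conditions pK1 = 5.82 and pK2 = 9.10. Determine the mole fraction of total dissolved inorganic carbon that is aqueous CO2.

α₀ = 1 / (1 + K1/[H⁺] + K1K2/[H⁺]²) = 1 / (1 + 10^+2.08 + 10^+0.88)
   = 1 / (1 + 120.23 + 7.5858) = 1/128.81 = 0.007763

α₀ = 0.00776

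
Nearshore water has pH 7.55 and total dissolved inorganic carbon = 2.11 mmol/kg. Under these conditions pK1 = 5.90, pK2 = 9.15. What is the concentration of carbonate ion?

α₂ = 1 / (1 + [H⁺]/K2 + [H⁺]²/(K1K2)) = 1 / (1 + 10^+1.60 + 10^-0.05)
   = 1 / (1 + 39.811 + 0.89125) = 1/41.702 = 0.02398
[CO3²⁻] = α₂ × DIC = 0.02398 × 2.11 = 0.0506 mmol/kg

[CO3²⁻] = 0.0506 mmol/kg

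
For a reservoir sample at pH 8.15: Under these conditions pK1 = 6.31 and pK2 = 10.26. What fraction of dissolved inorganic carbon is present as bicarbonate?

α₁ = 1 / (1 + [H⁺]/K1 + K2/[H⁺]) = 1 / (1 + 10^-1.84 + 10^-2.11)
   = 1 / (1 + 0.014454 + 0.0077625) = 1/1.0222 = 0.9783

α₁ = 0.978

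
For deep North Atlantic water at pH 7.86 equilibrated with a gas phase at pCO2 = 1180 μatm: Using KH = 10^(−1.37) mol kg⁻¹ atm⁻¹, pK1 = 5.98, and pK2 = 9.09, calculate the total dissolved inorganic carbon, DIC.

[CO2*] = KH · pCO2 = 10^(−1.37) × 1180×10^-6 = 5.034×10^-5 mol/kg
α₀ = 1/(1 + K1/[H⁺] + K1K2/[H⁺]²) = 1/(1 + 10^+1.88 + 10^+0.65) = 0.01230
DIC = [CO2*]/α₀ = 5.034×10^-5 / 0.01230 = 4.09 mmol/kg

DIC = 4.09 mmol/kg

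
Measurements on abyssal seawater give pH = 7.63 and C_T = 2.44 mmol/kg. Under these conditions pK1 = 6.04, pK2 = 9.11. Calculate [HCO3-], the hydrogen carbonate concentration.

α₁ = 1 / (1 + [H⁺]/K1 + K2/[H⁺]) = 1 / (1 + 10^-1.59 + 10^-1.48)
   = 1 / (1 + 0.025704 + 0.033113) = 1/1.0588 = 0.9445
[HCO3⁻] = α₁ × DIC = 0.9445 × 2.44 = 2.30 mmol/kg

[HCO3⁻] = 2.30 mmol/kg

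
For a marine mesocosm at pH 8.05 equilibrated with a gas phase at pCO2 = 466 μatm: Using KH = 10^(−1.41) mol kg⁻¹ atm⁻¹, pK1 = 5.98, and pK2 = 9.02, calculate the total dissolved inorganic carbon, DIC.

DIC = 2.38 mmol/kg

[CO2*] = KH · pCO2 = 10^(−1.41) × 466×10^-6 = 1.813×10^-5 mol/kg
α₀ = 1/(1 + K1/[H⁺] + K1K2/[H⁺]²) = 1/(1 + 10^+2.07 + 10^+1.10) = 0.007629
DIC = [CO2*]/α₀ = 1.813×10^-5 / 0.007629 = 2.38 mmol/kg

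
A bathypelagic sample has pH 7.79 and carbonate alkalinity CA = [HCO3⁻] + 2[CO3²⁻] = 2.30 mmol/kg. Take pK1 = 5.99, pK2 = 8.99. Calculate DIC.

CA = [HCO3⁻] + 2[CO3²⁻] = (α₁ + 2α₂)·DIC
At pH 7.79: [H⁺]/K1 = 10^-1.80 = 0.015849, K2/[H⁺] = 10^-1.20 = 0.063096
α₁ = 1/(1 + 0.015849 + 0.063096) = 1/1.0789 = 0.9268; α₂ = α₁·K2/[H⁺] = 0.05848
α₁ + 2α₂ = 1.0438
DIC = CA / (α₁ + 2α₂) = 2.30 / 1.0438 = 2.20 mmol/kg

DIC = 2.20 mmol/kg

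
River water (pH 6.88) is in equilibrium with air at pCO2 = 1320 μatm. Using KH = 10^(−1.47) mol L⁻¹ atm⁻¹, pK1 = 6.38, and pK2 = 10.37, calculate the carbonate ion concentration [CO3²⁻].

[CO3²⁻] = 0.0458 μmol/L

[CO2*] = KH · pCO2 = 10^(−1.47) × 1320×10^-6 = 4.473×10^-5 mol/L
α₀ = 1/(1 + K1/[H⁺] + K1K2/[H⁺]²) = 1/(1 + 10^+0.50 + 10^-2.99) = 0.2402
DIC = [CO2*]/α₀ = 4.473×10^-5 / 0.2402 = 0.1862 mmol/L
[CO3²⁻] = α₂·DIC; α₂ = 0.0002458, so [CO3²⁻] = 0.0002458 × 0.1862 = 4.58×10^-5 mmol/L = 0.0458 μmol/L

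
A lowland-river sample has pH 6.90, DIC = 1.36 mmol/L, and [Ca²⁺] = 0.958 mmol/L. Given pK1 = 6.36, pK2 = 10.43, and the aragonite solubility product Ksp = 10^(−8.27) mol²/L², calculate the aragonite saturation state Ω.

α₂ = 1 / (1 + [H⁺]/K2 + [H⁺]²/(K1K2)) = 1 / (1 + 10^+3.53 + 10^+2.99)
   = 1 / (1 + 3388.4 + 977.24) = 1/4366.7 = 0.0002290
[CO3²⁻] = α₂ × DIC = 0.0002290 × 1.36 = 0.0003114 mmol/L = 0.3114 μmol/L
Ksp = 10^(−8.27) = 5.370×10^-9
Ω = [Ca²⁺][CO3²⁻]/Ksp = (0.958×10^-3)(3.114×10^-7) / 5.370×10^-9 = 0.0556

Ω = 0.0556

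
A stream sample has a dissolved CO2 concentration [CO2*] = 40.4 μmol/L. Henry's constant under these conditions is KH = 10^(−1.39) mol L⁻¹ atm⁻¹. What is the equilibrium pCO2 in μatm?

pCO2 = 992 μatm

KH = 10^(−1.39) = 4.074×10^-2 mol L⁻¹ atm⁻¹
pCO2 = [CO2*]/KH = 40.4×10^-6 / 4.074×10^-2 = 9.92×10^-4 atm = 992 μatm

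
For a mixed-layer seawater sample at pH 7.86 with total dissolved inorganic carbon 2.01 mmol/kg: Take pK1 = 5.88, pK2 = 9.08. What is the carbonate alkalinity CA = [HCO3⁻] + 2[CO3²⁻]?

CA = [HCO3⁻] + 2[CO3²⁻] = (α₁ + 2α₂)·DIC
At pH 7.86: [H⁺]/K1 = 10^-1.98 = 0.010471, K2/[H⁺] = 10^-1.22 = 0.060256
α₁ = 1/(1 + 0.010471 + 0.060256) = 1/1.0707 = 0.9339; α₂ = α₁·K2/[H⁺] = 0.05628
α₁ + 2α₂ = 1.0465
CA = 1.0465 × 2.01 = 2.10 mmol/kg

CA = 2.10 mmol/kg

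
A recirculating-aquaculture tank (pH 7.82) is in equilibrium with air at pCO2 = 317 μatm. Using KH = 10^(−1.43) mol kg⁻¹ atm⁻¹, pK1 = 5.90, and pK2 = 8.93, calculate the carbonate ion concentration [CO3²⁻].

[CO2*] = KH · pCO2 = 10^(−1.43) × 317×10^-6 = 1.178×10^-5 mol/kg
α₀ = 1/(1 + K1/[H⁺] + K1K2/[H⁺]²) = 1/(1 + 10^+1.92 + 10^+0.81) = 0.01103
DIC = [CO2*]/α₀ = 1.178×10^-5 / 0.01103 = 1.067 mmol/kg
[CO3²⁻] = α₂·DIC; α₂ = 0.07124, so [CO3²⁻] = 0.07124 × 1.067 = 0.0760 mmol/kg

[CO3²⁻] = 0.0760 mmol/kg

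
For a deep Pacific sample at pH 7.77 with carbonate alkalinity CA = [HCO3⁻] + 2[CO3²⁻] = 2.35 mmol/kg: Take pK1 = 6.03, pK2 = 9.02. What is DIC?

CA = [HCO3⁻] + 2[CO3²⁻] = (α₁ + 2α₂)·DIC
At pH 7.77: [H⁺]/K1 = 10^-1.74 = 0.018197, K2/[H⁺] = 10^-1.25 = 0.056234
α₁ = 1/(1 + 0.018197 + 0.056234) = 1/1.0744 = 0.9307; α₂ = α₁·K2/[H⁺] = 0.05234
α₁ + 2α₂ = 1.0354
DIC = CA / (α₁ + 2α₂) = 2.35 / 1.0354 = 2.27 mmol/kg

DIC = 2.27 mmol/kg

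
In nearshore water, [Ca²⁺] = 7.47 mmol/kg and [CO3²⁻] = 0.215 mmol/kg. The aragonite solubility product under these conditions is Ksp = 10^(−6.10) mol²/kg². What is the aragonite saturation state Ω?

Ω = 2.02

Ksp = 10^(−6.10) = 7.943×10^-7
Ω = [Ca²⁺][CO3²⁻]/Ksp = (7.47×10^-3)(0.215×10^-3) / 7.943×10^-7 = 2.02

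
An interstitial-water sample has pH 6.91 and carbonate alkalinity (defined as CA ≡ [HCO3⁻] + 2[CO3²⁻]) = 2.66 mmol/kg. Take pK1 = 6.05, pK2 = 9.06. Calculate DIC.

CA = [HCO3⁻] + 2[CO3²⁻] = (α₁ + 2α₂)·DIC
At pH 6.91: [H⁺]/K1 = 10^-0.86 = 0.13804, K2/[H⁺] = 10^-2.15 = 0.0070795
α₁ = 1/(1 + 0.13804 + 0.0070795) = 1/1.1451 = 0.8733; α₂ = α₁·K2/[H⁺] = 0.006182
α₁ + 2α₂ = 0.8856
DIC = CA / (α₁ + 2α₂) = 2.66 / 0.8856 = 3.00 mmol/kg

DIC = 3.00 mmol/kg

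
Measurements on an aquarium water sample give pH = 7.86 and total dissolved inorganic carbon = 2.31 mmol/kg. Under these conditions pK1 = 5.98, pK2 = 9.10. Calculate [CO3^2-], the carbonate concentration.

α₂ = 1 / (1 + [H⁺]/K2 + [H⁺]²/(K1K2)) = 1 / (1 + 10^+1.24 + 10^-0.64)
   = 1 / (1 + 17.378 + 0.22909) = 1/18.607 = 0.05374
[CO3²⁻] = α₂ × DIC = 0.05374 × 2.31 = 0.124 mmol/kg

[CO3²⁻] = 0.124 mmol/kg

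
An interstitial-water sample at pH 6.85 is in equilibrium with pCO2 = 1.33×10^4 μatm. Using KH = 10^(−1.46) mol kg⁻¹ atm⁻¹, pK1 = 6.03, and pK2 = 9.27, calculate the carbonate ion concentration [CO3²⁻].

[CO2*] = KH · pCO2 = 10^(−1.46) × 1.33×10^4×10^-6 = 4.612×10^-4 mol/kg
α₀ = 1/(1 + K1/[H⁺] + K1K2/[H⁺]²) = 1/(1 + 10^+0.82 + 10^-1.60) = 0.1310
DIC = [CO2*]/α₀ = 4.612×10^-4 / 0.1310 = 3.520 mmol/kg
[CO3²⁻] = α₂·DIC; α₂ = 0.003291, so [CO3²⁻] = 0.003291 × 3.520 = 0.0116 mmol/kg = 11.6 μmol/kg

[CO3²⁻] = 11.6 μmol/kg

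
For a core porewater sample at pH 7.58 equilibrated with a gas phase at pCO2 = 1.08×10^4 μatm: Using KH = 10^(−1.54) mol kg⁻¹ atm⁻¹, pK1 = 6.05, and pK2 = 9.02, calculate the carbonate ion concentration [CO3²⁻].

[CO2*] = KH · pCO2 = 10^(−1.54) × 1.08×10^4×10^-6 = 3.115×10^-4 mol/kg
α₀ = 1/(1 + K1/[H⁺] + K1K2/[H⁺]²) = 1/(1 + 10^+1.53 + 10^+0.09) = 0.02769
DIC = [CO2*]/α₀ = 3.115×10^-4 / 0.02769 = 11.25 mmol/kg
[CO3²⁻] = α₂·DIC; α₂ = 0.03407, so [CO3²⁻] = 0.03407 × 11.25 = 0.383 mmol/kg

[CO3²⁻] = 0.383 mmol/kg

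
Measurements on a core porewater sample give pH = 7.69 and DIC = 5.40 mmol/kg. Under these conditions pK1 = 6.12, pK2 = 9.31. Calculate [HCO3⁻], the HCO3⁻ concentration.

[HCO3⁻] = 5.14 mmol/kg

α₁ = 1 / (1 + [H⁺]/K1 + K2/[H⁺]) = 1 / (1 + 10^-1.57 + 10^-1.62)
   = 1 / (1 + 0.026915 + 0.023988) = 1/1.0509 = 0.9516
[HCO3⁻] = α₁ × DIC = 0.9516 × 5.40 = 5.14 mmol/kg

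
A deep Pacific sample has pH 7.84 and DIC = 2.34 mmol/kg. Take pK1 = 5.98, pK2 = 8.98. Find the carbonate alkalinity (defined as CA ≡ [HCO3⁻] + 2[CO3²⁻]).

CA = [HCO3⁻] + 2[CO3²⁻] = (α₁ + 2α₂)·DIC
At pH 7.84: [H⁺]/K1 = 10^-1.86 = 0.013804, K2/[H⁺] = 10^-1.14 = 0.072444
α₁ = 1/(1 + 0.013804 + 0.072444) = 1/1.0862 = 0.9206; α₂ = α₁·K2/[H⁺] = 0.06669
α₁ + 2α₂ = 1.0540
CA = 1.0540 × 2.34 = 2.47 mmol/kg

CA = 2.47 mmol/kg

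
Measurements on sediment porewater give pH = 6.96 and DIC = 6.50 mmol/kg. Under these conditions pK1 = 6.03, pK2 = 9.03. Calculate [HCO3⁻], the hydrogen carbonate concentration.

α₁ = 1 / (1 + [H⁺]/K1 + K2/[H⁺]) = 1 / (1 + 10^-0.93 + 10^-2.07)
   = 1 / (1 + 0.11749 + 0.0085114) = 1/1.1260 = 0.8881
[HCO3⁻] = α₁ × DIC = 0.8881 × 6.50 = 5.77 mmol/kg

[HCO3⁻] = 5.77 mmol/kg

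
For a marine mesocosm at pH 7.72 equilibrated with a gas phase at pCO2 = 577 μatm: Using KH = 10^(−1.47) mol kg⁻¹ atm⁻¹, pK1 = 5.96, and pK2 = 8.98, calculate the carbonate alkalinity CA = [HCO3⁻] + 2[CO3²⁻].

[CO2*] = KH · pCO2 = 10^(−1.47) × 577×10^-6 = 1.955×10^-5 mol/kg
α₀ = 1/(1 + K1/[H⁺] + K1K2/[H⁺]²) = 1/(1 + 10^+1.76 + 10^+0.50) = 0.01621
DIC = [CO2*]/α₀ = 1.955×10^-5 / 0.01621 = 1.206 mmol/kg
CA = (α₁ + 2α₂)·DIC = (0.9325 + 2×0.05125) × 1.206 = 1.25 mmol/kg

CA = 1.25 mmol/kg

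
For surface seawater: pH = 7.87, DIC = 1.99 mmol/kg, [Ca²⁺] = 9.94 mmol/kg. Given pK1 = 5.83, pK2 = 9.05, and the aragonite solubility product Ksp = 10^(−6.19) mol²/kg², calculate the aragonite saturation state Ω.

Ω = 1.88

α₂ = 1 / (1 + [H⁺]/K2 + [H⁺]²/(K1K2)) = 1 / (1 + 10^+1.18 + 10^-0.86)
   = 1 / (1 + 15.136 + 0.13804) = 1/16.274 = 0.06145
[CO3²⁻] = α₂ × DIC = 0.06145 × 1.99 = 0.1223 mmol/kg
Ksp = 10^(−6.19) = 6.457×10^-7
Ω = [Ca²⁺][CO3²⁻]/Ksp = (9.94×10^-3)(1.223×10^-4) / 6.457×10^-7 = 1.88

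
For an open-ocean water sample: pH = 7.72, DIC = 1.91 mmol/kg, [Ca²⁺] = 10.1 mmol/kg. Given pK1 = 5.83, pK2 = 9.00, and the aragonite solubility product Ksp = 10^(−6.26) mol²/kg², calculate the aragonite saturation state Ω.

α₂ = 1 / (1 + [H⁺]/K2 + [H⁺]²/(K1K2)) = 1 / (1 + 10^+1.28 + 10^-0.61)
   = 1 / (1 + 19.055 + 0.24547) = 1/20.300 = 0.04926
[CO3²⁻] = α₂ × DIC = 0.04926 × 1.91 = 0.09409 mmol/kg
Ksp = 10^(−6.26) = 5.495×10^-7
Ω = [Ca²⁺][CO3²⁻]/Ksp = (10.1×10^-3)(9.409×10^-5) / 5.495×10^-7 = 1.73

Ω = 1.73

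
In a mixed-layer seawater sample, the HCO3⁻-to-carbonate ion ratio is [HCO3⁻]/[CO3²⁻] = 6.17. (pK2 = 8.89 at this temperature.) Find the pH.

pH = 8.10

From K2 = [H⁺][CO3²⁻]/[HCO3⁻]:  pH = pK2 − log₁₀([HCO3⁻]/[CO3²⁻])
log₁₀(6.17) = +0.790
pH = 8.89 − (+0.790) = 8.10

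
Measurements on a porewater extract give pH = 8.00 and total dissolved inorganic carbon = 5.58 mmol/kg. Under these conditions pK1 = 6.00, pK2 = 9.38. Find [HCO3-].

α₁ = 1 / (1 + [H⁺]/K1 + K2/[H⁺]) = 1 / (1 + 10^-2.00 + 10^-1.38)
   = 1 / (1 + 0.010000 + 0.041687) = 1/1.0517 = 0.9509
[HCO3⁻] = α₁ × DIC = 0.9509 × 5.58 = 5.31 mmol/kg

[HCO3⁻] = 5.31 mmol/kg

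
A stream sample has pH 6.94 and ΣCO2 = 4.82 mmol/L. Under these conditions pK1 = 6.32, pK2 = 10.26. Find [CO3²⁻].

[CO3²⁻] = 1.86 μmol/L

α₂ = 1 / (1 + [H⁺]/K2 + [H⁺]²/(K1K2)) = 1 / (1 + 10^+3.32 + 10^+2.70)
   = 1 / (1 + 2089.3 + 501.19) = 1/2591.5 = 0.0003859
[CO3²⁻] = α₂ × DIC = 0.0003859 × 4.82 = 0.00186 mmol/L = 1.86 μmol/L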